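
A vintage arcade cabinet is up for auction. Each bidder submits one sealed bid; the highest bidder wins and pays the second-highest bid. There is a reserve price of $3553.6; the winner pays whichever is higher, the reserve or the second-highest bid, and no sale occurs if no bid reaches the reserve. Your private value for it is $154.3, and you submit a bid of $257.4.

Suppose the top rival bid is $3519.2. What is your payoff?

$0

Your bid $257.4 is below the highest competing bid $3519.2, so you lose. Payoff $0.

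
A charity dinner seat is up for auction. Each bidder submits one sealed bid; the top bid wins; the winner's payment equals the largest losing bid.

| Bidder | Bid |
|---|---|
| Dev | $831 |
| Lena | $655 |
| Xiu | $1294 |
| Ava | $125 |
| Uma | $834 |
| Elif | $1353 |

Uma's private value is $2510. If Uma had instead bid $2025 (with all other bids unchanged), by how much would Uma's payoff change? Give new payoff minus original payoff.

$1157

The highest bid among the other bidders is $1353; Uma's bid doesn't change that.
Original bid $834: Uma is not highest (top rival bid is $1353); payoff $0.
Alternative bid $2025: Uma is highest, pays the top rival bid $1353; payoff $2510 − $1353 = $1157.
Change in payoff = $1157 − ($0) = $1157.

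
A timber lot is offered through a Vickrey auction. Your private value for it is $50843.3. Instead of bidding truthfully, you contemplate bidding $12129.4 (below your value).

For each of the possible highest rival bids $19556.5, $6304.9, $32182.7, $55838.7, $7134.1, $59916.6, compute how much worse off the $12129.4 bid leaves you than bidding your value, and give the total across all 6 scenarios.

$49947.4

The deviation costs you only when the competing bid falls strictly between $12129.4 and $50843.3; elsewhere both bids give the same outcome.
$19556.5: truthful payoff $31286.8, deviation payoff $0 → loss $31286.8.
$6304.9: outcomes coincide → loss $0.
$32182.7: truthful payoff $18660.6, deviation payoff $0 → loss $18660.6.
$55838.7: outcomes coincide → loss $0.
$7134.1: outcomes coincide → loss $0.
$59916.6: outcomes coincide → loss $0.
Total loss = $31286.8 + $18660.6 = $49947.4.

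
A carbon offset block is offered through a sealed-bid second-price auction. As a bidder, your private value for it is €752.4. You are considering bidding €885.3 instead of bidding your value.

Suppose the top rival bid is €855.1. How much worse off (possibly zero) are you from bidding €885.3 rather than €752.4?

€102.7

Bidding your value €752.4: you lose (since €752.4 < €855.1). Payoff €0.
Bidding €885.3: you win and pay €855.1. Payoff €752.4 − €855.1 = −€102.7.
The competing bid €855.1 lies between your value and your inflated bid, so overbidding wins an item priced above your value.
Loss from deviating = €0 − (−€102.7) = €102.7.
In a second-price auction your bid sets only whether you win, not what you pay, so bidding your true value is weakly dominant.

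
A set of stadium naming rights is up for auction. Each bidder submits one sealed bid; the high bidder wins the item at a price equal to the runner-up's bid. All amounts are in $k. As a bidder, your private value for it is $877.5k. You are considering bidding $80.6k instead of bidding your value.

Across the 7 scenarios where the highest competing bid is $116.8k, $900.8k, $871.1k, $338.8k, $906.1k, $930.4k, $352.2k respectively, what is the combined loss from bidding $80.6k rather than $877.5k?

The deviation costs you only when the competing bid falls strictly between $80.6k and $877.5k; elsewhere both bids give the same outcome.
$116.8k: truthful payoff $760.7k, deviation payoff $0k → loss $760.7k.
$900.8k: outcomes coincide → loss $0k.
$871.1k: truthful payoff $6.4k, deviation payoff $0k → loss $6.4k.
$338.8k: truthful payoff $538.7k, deviation payoff $0k → loss $538.7k.
$906.1k: outcomes coincide → loss $0k.
$930.4k: outcomes coincide → loss $0k.
$352.2k: truthful payoff $525.3k, deviation payoff $0k → loss $525.3k.
Total loss = $760.7k + $6.4k + $538.7k + $525.3k = $1831.1k.

$1831.1k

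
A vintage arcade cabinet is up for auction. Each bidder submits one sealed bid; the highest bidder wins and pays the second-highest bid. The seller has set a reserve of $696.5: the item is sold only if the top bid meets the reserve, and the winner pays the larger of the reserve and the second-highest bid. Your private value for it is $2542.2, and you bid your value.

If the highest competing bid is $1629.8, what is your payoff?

$912.4

Your bid $2542.2 is the highest and exceeds the reserve.
Price = max(second-highest bid, reserve) = max($1629.8, $696.5) = $1629.8.
Payoff = $2542.2 − $1629.8 = $912.4.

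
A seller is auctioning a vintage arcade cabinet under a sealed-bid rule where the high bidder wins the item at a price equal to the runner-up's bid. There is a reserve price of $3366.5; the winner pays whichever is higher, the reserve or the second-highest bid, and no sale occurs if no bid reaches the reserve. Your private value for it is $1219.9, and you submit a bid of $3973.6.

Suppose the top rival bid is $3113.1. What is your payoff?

Your bid $3973.6 is the highest and exceeds the reserve.
Price = max(second-highest bid, reserve) = max($3113.1, $3366.5) = $3366.5.
Payoff = $1219.9 − $3366.5 = −$2146.6.

−$2146.6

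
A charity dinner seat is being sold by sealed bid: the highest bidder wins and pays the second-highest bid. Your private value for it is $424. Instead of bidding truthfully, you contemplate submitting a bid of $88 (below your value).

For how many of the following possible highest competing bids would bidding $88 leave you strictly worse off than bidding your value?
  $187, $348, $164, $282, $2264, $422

5

The deviation hurts exactly when the highest competing bid lies strictly between $88 and $424 — underbidding then forfeits a profitable win.
$187: inside the interval → strictly worse (loss $237).
$348: inside the interval → strictly worse (loss $76).
$164: inside the interval → strictly worse (loss $260).
$282: inside the interval → strictly worse (loss $142).
$2264: above both → same outcome either way.
$422: inside the interval → strictly worse (loss $2).
Count: 5.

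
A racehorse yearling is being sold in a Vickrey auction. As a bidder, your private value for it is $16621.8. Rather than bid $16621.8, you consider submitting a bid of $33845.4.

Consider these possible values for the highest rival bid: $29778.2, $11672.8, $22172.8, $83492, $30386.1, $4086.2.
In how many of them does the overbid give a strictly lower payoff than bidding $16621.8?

The deviation hurts exactly when the highest competing bid lies strictly between $16621.8 and $33845.4 — overbidding then wins at a price above your value.
$29778.2: inside the interval → strictly worse (loss $13156.4).
$11672.8: below both → same outcome either way.
$22172.8: inside the interval → strictly worse (loss $5551).
$83492: above both → same outcome either way.
$30386.1: inside the interval → strictly worse (loss $13764.3).
$4086.2: below both → same outcome either way.
Count: 3.

3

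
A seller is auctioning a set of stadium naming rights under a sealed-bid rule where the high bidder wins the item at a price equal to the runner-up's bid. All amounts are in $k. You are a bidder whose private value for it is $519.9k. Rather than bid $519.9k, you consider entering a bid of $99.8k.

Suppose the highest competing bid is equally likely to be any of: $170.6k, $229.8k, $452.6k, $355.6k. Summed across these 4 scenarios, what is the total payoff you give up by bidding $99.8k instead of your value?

The deviation costs you only when the competing bid falls strictly between $99.8k and $519.9k; elsewhere both bids give the same outcome.
$170.6k: truthful payoff $349.3k, deviation payoff $0k → loss $349.3k.
$229.8k: truthful payoff $290.1k, deviation payoff $0k → loss $290.1k.
$452.6k: truthful payoff $67.3k, deviation payoff $0k → loss $67.3k.
$355.6k: truthful payoff $164.3k, deviation payoff $0k → loss $164.3k.
Total loss = $349.3k + $290.1k + $67.3k + $164.3k = $871k.

$871k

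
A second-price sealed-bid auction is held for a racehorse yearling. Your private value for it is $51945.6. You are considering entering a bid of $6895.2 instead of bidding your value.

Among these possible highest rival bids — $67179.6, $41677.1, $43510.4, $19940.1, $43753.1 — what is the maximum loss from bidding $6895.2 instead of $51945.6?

$67179.6: same outcome either way → loss $0.
$41677.1: truthful gives $10268.5, deviation gives $0 → loss $10268.5.
$43510.4: truthful gives $8435.2, deviation gives $0 → loss $8435.2.
$19940.1: truthful gives $32005.5, deviation gives $0 → loss $32005.5.
$43753.1: truthful gives $8192.5, deviation gives $0 → loss $8192.5.
Maximum loss: $32005.5.

$32005.5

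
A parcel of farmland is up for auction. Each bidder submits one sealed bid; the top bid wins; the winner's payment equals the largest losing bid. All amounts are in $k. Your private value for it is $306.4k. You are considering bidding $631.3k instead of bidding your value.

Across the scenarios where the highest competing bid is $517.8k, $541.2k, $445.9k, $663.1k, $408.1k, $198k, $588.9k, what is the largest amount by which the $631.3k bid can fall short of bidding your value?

$517.8k: truthful gives $0k, deviation gives −$211.4k → loss $211.4k.
$541.2k: truthful gives $0k, deviation gives −$234.8k → loss $234.8k.
$445.9k: truthful gives $0k, deviation gives −$139.5k → loss $139.5k.
$663.1k: same outcome either way → loss $0k.
$408.1k: truthful gives $0k, deviation gives −$101.7k → loss $101.7k.
$198k: same outcome either way → loss $0k.
$588.9k: truthful gives $0k, deviation gives −$282.5k → loss $282.5k.
Maximum loss: $282.5k.

$282.5k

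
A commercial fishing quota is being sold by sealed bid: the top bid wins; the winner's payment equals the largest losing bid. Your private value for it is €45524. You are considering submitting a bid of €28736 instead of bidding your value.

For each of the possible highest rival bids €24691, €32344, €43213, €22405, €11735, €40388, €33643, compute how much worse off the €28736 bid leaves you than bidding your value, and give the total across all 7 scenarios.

The deviation costs you only when the competing bid falls strictly between €28736 and €45524; elsewhere both bids give the same outcome.
€24691: outcomes coincide → loss €0.
€32344: truthful payoff €13180, deviation payoff €0 → loss €13180.
€43213: truthful payoff €2311, deviation payoff €0 → loss €2311.
€22405: outcomes coincide → loss €0.
€11735: outcomes coincide → loss €0.
€40388: truthful payoff €5136, deviation payoff €0 → loss €5136.
€33643: truthful payoff €11881, deviation payoff €0 → loss €11881.
Total loss = €13180 + €2311 + €5136 + €11881 = €32508.
In a second-price auction your bid sets only whether you win, not what you pay, so bidding your true value is weakly dominant.

€32508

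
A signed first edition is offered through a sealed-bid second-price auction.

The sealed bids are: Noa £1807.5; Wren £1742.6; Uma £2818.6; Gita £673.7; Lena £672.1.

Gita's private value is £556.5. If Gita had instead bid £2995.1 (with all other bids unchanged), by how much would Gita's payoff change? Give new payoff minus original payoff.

The highest bid among the other bidders is £2818.6; Gita's bid doesn't change that.
Original bid £673.7: Gita is not highest (top rival bid is £2818.6); payoff £0.
Alternative bid £2995.1: Gita is highest, pays the top rival bid £2818.6; payoff £556.5 − £2818.6 = −£2262.1.
Change in payoff = −£2262.1 − (£0) = −£2262.1.

−£2262.1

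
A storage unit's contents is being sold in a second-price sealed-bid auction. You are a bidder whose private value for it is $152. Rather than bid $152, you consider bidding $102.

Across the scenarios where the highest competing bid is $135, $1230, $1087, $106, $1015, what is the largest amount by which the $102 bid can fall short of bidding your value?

$46

$135: truthful gives $17, deviation gives $0 → loss $17.
$1230: same outcome either way → loss $0.
$1087: same outcome either way → loss $0.
$106: truthful gives $46, deviation gives $0 → loss $46.
$1015: same outcome either way → loss $0.
Maximum loss: $46.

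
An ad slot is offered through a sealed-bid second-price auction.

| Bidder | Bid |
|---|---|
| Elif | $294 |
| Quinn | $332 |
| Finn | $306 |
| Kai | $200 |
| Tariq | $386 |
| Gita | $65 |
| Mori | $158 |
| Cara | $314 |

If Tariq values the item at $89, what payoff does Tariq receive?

−$243

Highest bid: Tariq at $386, so Tariq wins.
Second-highest bid: Quinn at $332 — that is the price the winner pays.
Tariq's payoff = value − price = $89 − $332 = −$243.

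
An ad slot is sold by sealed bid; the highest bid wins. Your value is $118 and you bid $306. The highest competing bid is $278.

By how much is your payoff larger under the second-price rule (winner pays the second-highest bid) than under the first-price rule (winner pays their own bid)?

You have the highest bid, so you win under either rule.
Second-price: pay $278 → payoff −$160.
First-price: pay your own bid $306 → payoff −$188.
Difference = −$160 − (−$188) = $28.

$28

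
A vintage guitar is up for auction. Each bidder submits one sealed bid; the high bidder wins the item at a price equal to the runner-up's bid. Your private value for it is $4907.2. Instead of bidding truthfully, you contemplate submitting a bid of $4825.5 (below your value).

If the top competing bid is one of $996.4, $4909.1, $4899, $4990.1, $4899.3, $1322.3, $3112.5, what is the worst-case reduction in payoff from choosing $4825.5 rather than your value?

$8.2

$996.4: same outcome either way → loss $0.
$4909.1: same outcome either way → loss $0.
$4899: truthful gives $8.2, deviation gives $0 → loss $8.2.
$4990.1: same outcome either way → loss $0.
$4899.3: truthful gives $7.9, deviation gives $0 → loss $7.9.
$1322.3: same outcome either way → loss $0.
$3112.5: same outcome either way → loss $0.
Maximum loss: $8.2.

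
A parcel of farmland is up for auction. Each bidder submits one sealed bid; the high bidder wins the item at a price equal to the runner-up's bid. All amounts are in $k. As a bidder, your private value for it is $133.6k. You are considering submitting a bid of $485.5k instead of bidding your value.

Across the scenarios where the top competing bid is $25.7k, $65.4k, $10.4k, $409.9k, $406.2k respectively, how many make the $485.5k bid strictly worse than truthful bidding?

The deviation hurts exactly when the highest competing bid lies strictly between $133.6k and $485.5k — overbidding then wins at a price above your value.
$25.7k: below both → same outcome either way.
$65.4k: below both → same outcome either way.
$10.4k: below both → same outcome either way.
$409.9k: inside the interval → strictly worse (loss $276.3k).
$406.2k: inside the interval → strictly worse (loss $272.6k).
Count: 2.

2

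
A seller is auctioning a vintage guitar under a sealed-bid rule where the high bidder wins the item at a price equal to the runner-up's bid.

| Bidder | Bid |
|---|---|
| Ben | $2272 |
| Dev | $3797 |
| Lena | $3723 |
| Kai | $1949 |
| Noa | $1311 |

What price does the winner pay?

$3723

Highest bid: Dev at $3797, so Dev wins.
Second-highest bid: Lena at $3723 — that is the price the winner pays.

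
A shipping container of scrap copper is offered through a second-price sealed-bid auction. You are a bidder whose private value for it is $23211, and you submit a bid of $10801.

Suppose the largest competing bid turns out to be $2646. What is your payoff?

Your bid $10801 exceeds the highest competing bid $2646, so you win.
In a second-price auction the winner pays the second-highest bid, $2646.
Payoff = value − price = $23211 − $2646 = $20565.

$20565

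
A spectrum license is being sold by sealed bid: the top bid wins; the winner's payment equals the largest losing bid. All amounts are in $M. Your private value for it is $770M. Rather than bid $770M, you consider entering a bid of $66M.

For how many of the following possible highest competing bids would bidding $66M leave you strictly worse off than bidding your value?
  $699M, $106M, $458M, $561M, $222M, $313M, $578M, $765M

8

The deviation hurts exactly when the highest competing bid lies strictly between $66M and $770M — underbidding then forfeits a profitable win.
$699M: inside the interval → strictly worse (loss $71M).
$106M: inside the interval → strictly worse (loss $664M).
$458M: inside the interval → strictly worse (loss $312M).
$561M: inside the interval → strictly worse (loss $209M).
$222M: inside the interval → strictly worse (loss $548M).
$313M: inside the interval → strictly worse (loss $457M).
$578M: inside the interval → strictly worse (loss $192M).
$765M: inside the interval → strictly worse (loss $5M).
Count: 8.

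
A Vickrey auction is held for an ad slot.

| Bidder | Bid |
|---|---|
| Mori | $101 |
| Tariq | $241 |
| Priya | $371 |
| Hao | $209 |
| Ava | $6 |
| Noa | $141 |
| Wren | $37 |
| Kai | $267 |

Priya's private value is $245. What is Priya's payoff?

−$22

Highest bid: Priya at $371, so Priya wins.
Second-highest bid: Kai at $267 — that is the price the winner pays.
Priya's payoff = value − price = $245 − $267 = −$22.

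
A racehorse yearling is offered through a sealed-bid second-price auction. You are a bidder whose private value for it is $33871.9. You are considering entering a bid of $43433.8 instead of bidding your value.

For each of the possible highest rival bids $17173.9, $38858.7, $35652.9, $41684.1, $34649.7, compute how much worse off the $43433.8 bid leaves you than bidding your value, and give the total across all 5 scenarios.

The deviation costs you only when the competing bid falls strictly between $33871.9 and $43433.8; elsewhere both bids give the same outcome.
$17173.9: outcomes coincide → loss $0.
$38858.7: truthful payoff $0, deviation payoff −$4986.8 → loss $4986.8.
$35652.9: truthful payoff $0, deviation payoff −$1781 → loss $1781.
$41684.1: truthful payoff $0, deviation payoff −$7812.2 → loss $7812.2.
$34649.7: truthful payoff $0, deviation payoff −$777.8 → loss $777.8.
Total loss = $4986.8 + $1781 + $7812.2 + $777.8 = $15357.8.

$15357.8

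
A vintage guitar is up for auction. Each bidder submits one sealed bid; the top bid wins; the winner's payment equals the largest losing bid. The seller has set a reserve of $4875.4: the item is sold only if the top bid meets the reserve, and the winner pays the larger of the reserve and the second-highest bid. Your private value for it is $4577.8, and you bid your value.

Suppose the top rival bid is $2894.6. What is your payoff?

$0

Your bid $4577.8 is the highest bid but falls below the reserve $4875.4, so the item goes unsold. Payoff $0.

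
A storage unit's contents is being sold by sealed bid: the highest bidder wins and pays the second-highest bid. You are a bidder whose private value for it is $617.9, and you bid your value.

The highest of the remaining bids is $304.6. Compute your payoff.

Your bid $617.9 exceeds the highest competing bid $304.6, so you win.
In a second-price auction the winner pays the second-highest bid, $304.6.
Payoff = value − price = $617.9 − $304.6 = $313.3.

$313.3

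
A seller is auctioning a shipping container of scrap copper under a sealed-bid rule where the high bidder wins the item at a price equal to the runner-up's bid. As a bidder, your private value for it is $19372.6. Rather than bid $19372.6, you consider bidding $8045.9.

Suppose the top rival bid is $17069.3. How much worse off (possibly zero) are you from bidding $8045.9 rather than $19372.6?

Bidding your value $19372.6: you win (since $19372.6 > $17069.3) and pay $17069.3. Payoff $2303.3.
Bidding $8045.9: you lose. Payoff $0.
The competing bid $17069.3 lies between your shaded bid and your value, so underbidding forfeits an item you could have won at a profitable price.
Loss from deviating = $2303.3 − ($0) = $2303.3.
Because the price is fixed by the runner-up's bid, deviating from your value can only change a good outcome into a bad one — never the reverse.

$2303.3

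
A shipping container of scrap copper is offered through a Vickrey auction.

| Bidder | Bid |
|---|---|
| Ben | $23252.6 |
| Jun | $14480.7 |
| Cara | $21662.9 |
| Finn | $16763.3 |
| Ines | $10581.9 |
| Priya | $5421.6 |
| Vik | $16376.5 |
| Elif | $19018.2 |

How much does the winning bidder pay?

Highest bid: Ben at $23252.6, so Ben wins.
Second-highest bid: Cara at $21662.9 — that is the price the winner pays.

$21662.9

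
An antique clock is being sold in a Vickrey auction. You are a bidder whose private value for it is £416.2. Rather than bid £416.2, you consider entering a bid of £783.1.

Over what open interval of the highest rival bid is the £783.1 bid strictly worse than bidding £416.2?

(£416.2, £783.1)

If the competing bid is below £416.2, both bids win at the same price — no difference.
If it is above £783.1, both bids lose — no difference.
If it lies strictly between £416.2 and £783.1, bidding your value loses (payoff 0) while bidding £783.1 wins at a price above your value (payoff negative).
So the deviation strictly hurts on the open interval (£416.2, £783.1).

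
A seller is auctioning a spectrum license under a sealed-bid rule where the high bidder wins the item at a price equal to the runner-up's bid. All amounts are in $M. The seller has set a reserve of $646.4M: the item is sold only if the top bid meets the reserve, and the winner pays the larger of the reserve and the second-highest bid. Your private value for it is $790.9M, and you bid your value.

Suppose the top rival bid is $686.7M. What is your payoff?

Your bid $790.9M is the highest and exceeds the reserve.
Price = max(second-highest bid, reserve) = max($686.7M, $646.4M) = $686.7M.
Payoff = $790.9M − $686.7M = $104.2M.

$104.2M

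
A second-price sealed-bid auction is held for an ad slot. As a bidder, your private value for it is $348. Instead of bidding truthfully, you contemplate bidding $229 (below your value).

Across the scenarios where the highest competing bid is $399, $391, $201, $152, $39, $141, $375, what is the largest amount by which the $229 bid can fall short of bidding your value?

$0

$399: same outcome either way → loss $0.
$391: same outcome either way → loss $0.
$201: same outcome either way → loss $0.
$152: same outcome either way → loss $0.
$39: same outcome either way → loss $0.
$141: same outcome either way → loss $0.
$375: same outcome either way → loss $0.
Maximum loss: $0.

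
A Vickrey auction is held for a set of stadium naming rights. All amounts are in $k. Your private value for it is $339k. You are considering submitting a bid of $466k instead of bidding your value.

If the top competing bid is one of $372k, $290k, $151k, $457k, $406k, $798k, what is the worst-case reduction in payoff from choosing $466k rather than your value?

$118k

$372k: truthful gives $0k, deviation gives −$33k → loss $33k.
$290k: same outcome either way → loss $0k.
$151k: same outcome either way → loss $0k.
$457k: truthful gives $0k, deviation gives −$118k → loss $118k.
$406k: truthful gives $0k, deviation gives −$67k → loss $67k.
$798k: same outcome either way → loss $0k.
Maximum loss: $118k.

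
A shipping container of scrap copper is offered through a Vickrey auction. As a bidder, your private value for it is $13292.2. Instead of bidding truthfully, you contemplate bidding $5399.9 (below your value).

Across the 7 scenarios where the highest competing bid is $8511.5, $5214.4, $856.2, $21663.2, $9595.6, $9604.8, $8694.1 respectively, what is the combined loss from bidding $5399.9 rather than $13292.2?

$16762.8

The deviation costs you only when the competing bid falls strictly between $5399.9 and $13292.2; elsewhere both bids give the same outcome.
$8511.5: truthful payoff $4780.7, deviation payoff $0 → loss $4780.7.
$5214.4: outcomes coincide → loss $0.
$856.2: outcomes coincide → loss $0.
$21663.2: outcomes coincide → loss $0.
$9595.6: truthful payoff $3696.6, deviation payoff $0 → loss $3696.6.
$9604.8: truthful payoff $3687.4, deviation payoff $0 → loss $3687.4.
$8694.1: truthful payoff $4598.1, deviation payoff $0 → loss $4598.1.
Total loss = $4780.7 + $3696.6 + $3687.4 + $4598.1 = $16762.8.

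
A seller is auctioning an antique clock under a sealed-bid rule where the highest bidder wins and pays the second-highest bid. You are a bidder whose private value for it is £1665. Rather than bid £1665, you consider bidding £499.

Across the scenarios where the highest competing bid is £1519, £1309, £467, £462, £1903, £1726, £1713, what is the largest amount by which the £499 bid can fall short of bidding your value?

£356

£1519: truthful gives £146, deviation gives £0 → loss £146.
£1309: truthful gives £356, deviation gives £0 → loss £356.
£467: same outcome either way → loss £0.
£462: same outcome either way → loss £0.
£1903: same outcome either way → loss £0.
£1726: same outcome either way → loss £0.
£1713: same outcome either way → loss £0.
Maximum loss: £356.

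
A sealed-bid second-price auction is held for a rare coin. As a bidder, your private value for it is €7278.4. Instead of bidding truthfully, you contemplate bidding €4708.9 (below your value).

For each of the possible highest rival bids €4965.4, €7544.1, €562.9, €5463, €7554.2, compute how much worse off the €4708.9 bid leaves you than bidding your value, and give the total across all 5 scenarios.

The deviation costs you only when the competing bid falls strictly between €4708.9 and €7278.4; elsewhere both bids give the same outcome.
€4965.4: truthful payoff €2313, deviation payoff €0 → loss €2313.
€7544.1: outcomes coincide → loss €0.
€562.9: outcomes coincide → loss €0.
€5463: truthful payoff €1815.4, deviation payoff €0 → loss €1815.4.
€7554.2: outcomes coincide → loss €0.
Total loss = €2313 + €1815.4 = €4128.4.

€4128.4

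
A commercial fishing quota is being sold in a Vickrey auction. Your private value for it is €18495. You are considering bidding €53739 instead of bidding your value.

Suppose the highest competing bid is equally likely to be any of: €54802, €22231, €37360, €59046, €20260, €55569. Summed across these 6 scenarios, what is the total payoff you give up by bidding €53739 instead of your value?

The deviation costs you only when the competing bid falls strictly between €18495 and €53739; elsewhere both bids give the same outcome.
€54802: outcomes coincide → loss €0.
€22231: truthful payoff €0, deviation payoff −€3736 → loss €3736.
€37360: truthful payoff €0, deviation payoff −€18865 → loss €18865.
€59046: outcomes coincide → loss €0.
€20260: truthful payoff €0, deviation payoff −€1765 → loss €1765.
€55569: outcomes coincide → loss €0.
Total loss = €3736 + €18865 + €1765 = €24366.
In a second-price auction your bid sets only whether you win, not what you pay, so bidding your true value is weakly dominant.

€24366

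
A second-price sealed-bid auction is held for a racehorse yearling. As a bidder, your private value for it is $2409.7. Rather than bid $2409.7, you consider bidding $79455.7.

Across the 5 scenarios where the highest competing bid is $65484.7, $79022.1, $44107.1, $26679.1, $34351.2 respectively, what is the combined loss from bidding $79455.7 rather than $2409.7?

The deviation costs you only when the competing bid falls strictly between $2409.7 and $79455.7; elsewhere both bids give the same outcome.
$65484.7: truthful payoff $0, deviation payoff −$63075 → loss $63075.
$79022.1: truthful payoff $0, deviation payoff −$76612.4 → loss $76612.4.
$44107.1: truthful payoff $0, deviation payoff −$41697.4 → loss $41697.4.
$26679.1: truthful payoff $0, deviation payoff −$24269.4 → loss $24269.4.
$34351.2: truthful payoff $0, deviation payoff −$31941.5 → loss $31941.5.
Total loss = $63075 + $76612.4 + $41697.4 + $24269.4 + $31941.5 = $237595.7.
Truthful bidding weakly dominates here: raising your bid can only win items priced above your value, and lowering it can only forfeit items priced below.

$237595.7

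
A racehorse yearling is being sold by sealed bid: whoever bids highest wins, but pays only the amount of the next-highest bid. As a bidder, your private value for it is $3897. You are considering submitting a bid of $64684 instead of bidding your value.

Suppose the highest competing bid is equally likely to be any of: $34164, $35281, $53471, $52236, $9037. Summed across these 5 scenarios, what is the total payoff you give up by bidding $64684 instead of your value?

The deviation costs you only when the competing bid falls strictly between $3897 and $64684; elsewhere both bids give the same outcome.
$34164: truthful payoff $0, deviation payoff −$30267 → loss $30267.
$35281: truthful payoff $0, deviation payoff −$31384 → loss $31384.
$53471: truthful payoff $0, deviation payoff −$49574 → loss $49574.
$52236: truthful payoff $0, deviation payoff −$48339 → loss $48339.
$9037: truthful payoff $0, deviation payoff −$5140 → loss $5140.
Total loss = $30267 + $31384 + $49574 + $48339 + $5140 = $164704.

$164704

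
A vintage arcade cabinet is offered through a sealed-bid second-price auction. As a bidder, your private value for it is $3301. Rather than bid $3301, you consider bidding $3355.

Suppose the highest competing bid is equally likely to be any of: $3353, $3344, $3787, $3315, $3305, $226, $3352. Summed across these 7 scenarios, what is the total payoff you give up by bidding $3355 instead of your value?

The deviation costs you only when the competing bid falls strictly between $3301 and $3355; elsewhere both bids give the same outcome.
$3353: truthful payoff $0, deviation payoff −$52 → loss $52.
$3344: truthful payoff $0, deviation payoff −$43 → loss $43.
$3787: outcomes coincide → loss $0.
$3315: truthful payoff $0, deviation payoff −$14 → loss $14.
$3305: truthful payoff $0, deviation payoff −$4 → loss $4.
$226: outcomes coincide → loss $0.
$3352: truthful payoff $0, deviation payoff −$51 → loss $51.
Total loss = $52 + $43 + $14 + $4 + $51 = $164.

$164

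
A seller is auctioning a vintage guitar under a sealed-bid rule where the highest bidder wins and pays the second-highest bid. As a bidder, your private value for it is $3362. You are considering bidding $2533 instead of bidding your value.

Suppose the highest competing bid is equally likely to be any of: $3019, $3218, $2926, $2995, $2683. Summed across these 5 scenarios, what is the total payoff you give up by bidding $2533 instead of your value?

$1969

The deviation costs you only when the competing bid falls strictly between $2533 and $3362; elsewhere both bids give the same outcome.
$3019: truthful payoff $343, deviation payoff $0 → loss $343.
$3218: truthful payoff $144, deviation payoff $0 → loss $144.
$2926: truthful payoff $436, deviation payoff $0 → loss $436.
$2995: truthful payoff $367, deviation payoff $0 → loss $367.
$2683: truthful payoff $679, deviation payoff $0 → loss $679.
Total loss = $343 + $144 + $436 + $367 + $679 = $1969.
In a second-price auction your bid sets only whether you win, not what you pay, so bidding your true value is weakly dominant.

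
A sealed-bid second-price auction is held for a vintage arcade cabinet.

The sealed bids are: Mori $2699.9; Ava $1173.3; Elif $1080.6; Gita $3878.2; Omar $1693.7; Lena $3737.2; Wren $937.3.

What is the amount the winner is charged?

Highest bid: Gita at $3878.2, so Gita wins.
Second-highest bid: Lena at $3737.2 — that is the price the winner pays.

$3737.2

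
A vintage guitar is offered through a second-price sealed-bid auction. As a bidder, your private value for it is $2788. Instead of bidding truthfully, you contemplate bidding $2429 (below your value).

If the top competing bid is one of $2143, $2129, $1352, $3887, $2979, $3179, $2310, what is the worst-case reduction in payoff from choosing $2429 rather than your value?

$2143: same outcome either way → loss $0.
$2129: same outcome either way → loss $0.
$1352: same outcome either way → loss $0.
$3887: same outcome either way → loss $0.
$2979: same outcome either way → loss $0.
$3179: same outcome either way → loss $0.
$2310: same outcome either way → loss $0.
Maximum loss: $0.

$0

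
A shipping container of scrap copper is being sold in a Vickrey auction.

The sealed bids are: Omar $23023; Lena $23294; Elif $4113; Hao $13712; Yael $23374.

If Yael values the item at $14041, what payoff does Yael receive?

Highest bid: Yael at $23374, so Yael wins.
Second-highest bid: Lena at $23294 — that is the price the winner pays.
Yael's payoff = value − price = $14041 − $23294 = −$9253.

−$9253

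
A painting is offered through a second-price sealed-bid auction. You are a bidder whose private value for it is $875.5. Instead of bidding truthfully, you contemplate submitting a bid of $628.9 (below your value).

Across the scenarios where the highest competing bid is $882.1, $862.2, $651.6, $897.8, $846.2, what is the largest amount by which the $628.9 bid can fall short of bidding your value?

$882.1: same outcome either way → loss $0.
$862.2: truthful gives $13.3, deviation gives $0 → loss $13.3.
$651.6: truthful gives $223.9, deviation gives $0 → loss $223.9.
$897.8: same outcome either way → loss $0.
$846.2: truthful gives $29.3, deviation gives $0 → loss $29.3.
Maximum loss: $223.9.

$223.9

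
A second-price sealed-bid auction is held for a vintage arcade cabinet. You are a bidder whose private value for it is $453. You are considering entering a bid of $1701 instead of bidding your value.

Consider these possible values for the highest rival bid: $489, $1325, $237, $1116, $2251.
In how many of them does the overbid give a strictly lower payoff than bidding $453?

3

The deviation hurts exactly when the highest competing bid lies strictly between $453 and $1701 — overbidding then wins at a price above your value.
$489: inside the interval → strictly worse (loss $36).
$1325: inside the interval → strictly worse (loss $872).
$237: below both → same outcome either way.
$1116: inside the interval → strictly worse (loss $663).
$2251: above both → same outcome either way.
Count: 3.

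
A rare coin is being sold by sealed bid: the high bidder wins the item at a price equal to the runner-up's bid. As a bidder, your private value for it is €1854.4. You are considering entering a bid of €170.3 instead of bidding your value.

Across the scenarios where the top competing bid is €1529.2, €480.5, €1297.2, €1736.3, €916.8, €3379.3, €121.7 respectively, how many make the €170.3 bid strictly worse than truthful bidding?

5

The deviation hurts exactly when the highest competing bid lies strictly between €170.3 and €1854.4 — underbidding then forfeits a profitable win.
€1529.2: inside the interval → strictly worse (loss €325.2).
€480.5: inside the interval → strictly worse (loss €1373.9).
€1297.2: inside the interval → strictly worse (loss €557.2).
€1736.3: inside the interval → strictly worse (loss €118.1).
€916.8: inside the interval → strictly worse (loss €937.6).
€3379.3: above both → same outcome either way.
€121.7: below both → same outcome either way.
Count: 5.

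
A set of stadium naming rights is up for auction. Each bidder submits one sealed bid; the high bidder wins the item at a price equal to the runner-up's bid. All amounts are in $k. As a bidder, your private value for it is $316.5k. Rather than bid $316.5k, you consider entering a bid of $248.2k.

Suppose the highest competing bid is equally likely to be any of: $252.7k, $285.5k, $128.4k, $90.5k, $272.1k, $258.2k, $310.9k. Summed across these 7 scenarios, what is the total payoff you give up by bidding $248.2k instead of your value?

$203.1k

The deviation costs you only when the competing bid falls strictly between $248.2k and $316.5k; elsewhere both bids give the same outcome.
$252.7k: truthful payoff $63.8k, deviation payoff $0k → loss $63.8k.
$285.5k: truthful payoff $31k, deviation payoff $0k → loss $31k.
$128.4k: outcomes coincide → loss $0k.
$90.5k: outcomes coincide → loss $0k.
$272.1k: truthful payoff $44.4k, deviation payoff $0k → loss $44.4k.
$258.2k: truthful payoff $58.3k, deviation payoff $0k → loss $58.3k.
$310.9k: truthful payoff $5.6k, deviation payoff $0k → loss $5.6k.
Total loss = $63.8k + $31k + $44.4k + $58.3k + $5.6k = $203.1k.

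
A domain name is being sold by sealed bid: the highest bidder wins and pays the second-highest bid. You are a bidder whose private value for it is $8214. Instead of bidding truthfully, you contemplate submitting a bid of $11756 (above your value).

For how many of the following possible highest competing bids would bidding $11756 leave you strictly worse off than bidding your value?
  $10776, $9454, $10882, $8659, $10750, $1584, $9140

6

The deviation hurts exactly when the highest competing bid lies strictly between $8214 and $11756 — overbidding then wins at a price above your value.
$10776: inside the interval → strictly worse (loss $2562).
$9454: inside the interval → strictly worse (loss $1240).
$10882: inside the interval → strictly worse (loss $2668).
$8659: inside the interval → strictly worse (loss $445).
$10750: inside the interval → strictly worse (loss $2536).
$1584: below both → same outcome either way.
$9140: inside the interval → strictly worse (loss $926).
Count: 6.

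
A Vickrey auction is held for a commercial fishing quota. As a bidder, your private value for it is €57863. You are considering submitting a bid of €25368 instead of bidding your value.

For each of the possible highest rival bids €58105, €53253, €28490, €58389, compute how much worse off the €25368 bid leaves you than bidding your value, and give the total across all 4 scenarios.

€33983

The deviation costs you only when the competing bid falls strictly between €25368 and €57863; elsewhere both bids give the same outcome.
€58105: outcomes coincide → loss €0.
€53253: truthful payoff €4610, deviation payoff €0 → loss €4610.
€28490: truthful payoff €29373, deviation payoff €0 → loss €29373.
€58389: outcomes coincide → loss €0.
Total loss = €4610 + €29373 = €33983.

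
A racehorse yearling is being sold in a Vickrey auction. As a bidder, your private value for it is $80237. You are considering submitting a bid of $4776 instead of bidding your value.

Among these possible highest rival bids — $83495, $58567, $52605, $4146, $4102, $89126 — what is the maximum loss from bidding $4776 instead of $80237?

$83495: same outcome either way → loss $0.
$58567: truthful gives $21670, deviation gives $0 → loss $21670.
$52605: truthful gives $27632, deviation gives $0 → loss $27632.
$4146: same outcome either way → loss $0.
$4102: same outcome either way → loss $0.
$89126: same outcome either way → loss $0.
Maximum loss: $27632.

$27632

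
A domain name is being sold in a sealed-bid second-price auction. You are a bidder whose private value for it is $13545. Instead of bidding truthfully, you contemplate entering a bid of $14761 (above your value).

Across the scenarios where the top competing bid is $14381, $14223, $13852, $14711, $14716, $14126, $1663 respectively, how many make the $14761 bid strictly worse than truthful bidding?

The deviation hurts exactly when the highest competing bid lies strictly between $13545 and $14761 — overbidding then wins at a price above your value.
$14381: inside the interval → strictly worse (loss $836).
$14223: inside the interval → strictly worse (loss $678).
$13852: inside the interval → strictly worse (loss $307).
$14711: inside the interval → strictly worse (loss $1166).
$14716: inside the interval → strictly worse (loss $1171).
$14126: inside the interval → strictly worse (loss $581).
$1663: below both → same outcome either way.
Count: 6.

6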